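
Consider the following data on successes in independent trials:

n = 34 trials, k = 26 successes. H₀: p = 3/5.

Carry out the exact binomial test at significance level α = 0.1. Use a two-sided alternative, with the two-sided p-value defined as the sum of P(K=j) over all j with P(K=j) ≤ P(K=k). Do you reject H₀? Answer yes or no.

reject H₀: yes

Exact binomial: n=34, k=26, p₀=3/5=0.6000
P(X=j) = C(n,j)·p₀^j·(1−p₀)^(n−j); p = Σ P(X=j) over j with P(X=j) ≤ P(X=26)
p-value (two-sided) = 0.05453
At α=0.1: p < α → reject H₀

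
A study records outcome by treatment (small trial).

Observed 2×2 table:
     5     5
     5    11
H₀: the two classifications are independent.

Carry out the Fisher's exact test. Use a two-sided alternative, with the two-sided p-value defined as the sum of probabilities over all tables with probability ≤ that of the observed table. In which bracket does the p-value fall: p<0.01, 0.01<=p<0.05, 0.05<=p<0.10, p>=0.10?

p-value bracket: p>=0.10

Margins: r₁=10, r₂=16, c₁=10, c₂=16, n=26
p_obs = C(10,5)·C(16,5)/C(26,10); sum pmf over tables with pmf ≤ p_obs
p-value (two-sided) = 0.42496
→ bracket: p>=0.10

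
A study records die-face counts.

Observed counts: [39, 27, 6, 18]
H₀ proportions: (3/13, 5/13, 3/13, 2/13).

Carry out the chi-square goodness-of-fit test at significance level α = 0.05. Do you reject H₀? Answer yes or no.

reject H₀: yes

n = 90; E_i = n·p_i = [20.77, 34.62, 20.77, 13.85]
χ² = (39−20.77)²/20.77 + (27−34.62)²/34.62 + (6−20.77)²/20.77 + (18−13.85)²/13.85 = 29.4267
df = 3
p-value (upper-tail) = 0.00000
At α=0.05: p < α → reject H₀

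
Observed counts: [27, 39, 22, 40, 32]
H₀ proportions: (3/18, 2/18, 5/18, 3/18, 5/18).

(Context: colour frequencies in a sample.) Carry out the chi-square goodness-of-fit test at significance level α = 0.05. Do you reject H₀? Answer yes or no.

n = 160; E_i = n·p_i = [26.67, 17.78, 44.44, 26.67, 44.44]
χ² = (27−26.67)²/26.67 + (39−17.78)²/17.78 + (22−44.44)²/44.44 + (40−26.67)²/26.67 + (32−44.44)²/44.44 = 46.8237
df = 4
p-value (upper-tail) = 0.00000
At α=0.05: p < α → reject H₀

reject H₀: yes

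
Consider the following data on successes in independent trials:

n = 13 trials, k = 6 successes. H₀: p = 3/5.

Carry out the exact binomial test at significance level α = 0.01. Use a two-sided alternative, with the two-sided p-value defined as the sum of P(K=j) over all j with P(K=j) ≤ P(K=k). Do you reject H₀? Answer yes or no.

Exact binomial: n=13, k=6, p₀=3/5=0.6000
P(X=j) = C(n,j)·p₀^j·(1−p₀)^(n−j); p = Σ P(X=j) over j with P(X=j) ≤ P(X=6)
p-value (two-sided) = 0.39742
At α=0.01: p ≥ α → fail to reject H₀

reject H₀: no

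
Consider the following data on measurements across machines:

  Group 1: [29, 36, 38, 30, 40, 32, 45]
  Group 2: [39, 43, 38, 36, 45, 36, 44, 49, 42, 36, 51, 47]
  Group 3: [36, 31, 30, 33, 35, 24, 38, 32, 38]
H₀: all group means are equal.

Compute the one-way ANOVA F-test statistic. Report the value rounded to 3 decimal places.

test statistic = 8.803

Group means [35.71, 42.17, 33.00], grand mean 37.607
SSB = Σnᵢ(x̄ᵢ−x̄)² = 465.583; SSW = ΣΣ(x−x̄ᵢ)² = 661.095
MSB = 465.583/2 = 232.7917; MSW = 661.095/25 = 26.4438
F = MSB/MSW = 8.8033
df = (2, 25)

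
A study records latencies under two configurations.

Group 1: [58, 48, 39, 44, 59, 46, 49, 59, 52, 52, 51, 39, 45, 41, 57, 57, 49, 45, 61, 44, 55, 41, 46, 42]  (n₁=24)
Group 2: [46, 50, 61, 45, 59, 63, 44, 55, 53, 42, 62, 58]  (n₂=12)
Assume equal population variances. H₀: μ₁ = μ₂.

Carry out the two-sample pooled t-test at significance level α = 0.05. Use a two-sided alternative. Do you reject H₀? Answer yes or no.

reject H₀: no

x̄₁=49.125, s₁=6.880, n₁=24
x̄₂=53.167, s₂=7.590, n₂=12
s_p² = [23·6.880² + 11·7.590²]/34 = 50.6556
SE = √(s_p²·(1/24+1/12)) = 2.5163
t = (49.125−53.167)/2.5163 = -1.6062
df = 34
p-value (two-sided) = 0.11749
At α=0.05: p ≥ α → fail to reject H₀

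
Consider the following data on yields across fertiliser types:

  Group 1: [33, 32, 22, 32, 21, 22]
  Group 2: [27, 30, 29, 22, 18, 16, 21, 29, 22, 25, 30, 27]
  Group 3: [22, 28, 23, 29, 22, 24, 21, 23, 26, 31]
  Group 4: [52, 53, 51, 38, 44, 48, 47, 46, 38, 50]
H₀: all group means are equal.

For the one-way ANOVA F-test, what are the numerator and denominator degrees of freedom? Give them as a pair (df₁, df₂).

degrees of freedom = [3, 34]

k = 4 groups, N = 38 total
df = (k−1, N−k) = (4−1, 38−4) = (3, 34)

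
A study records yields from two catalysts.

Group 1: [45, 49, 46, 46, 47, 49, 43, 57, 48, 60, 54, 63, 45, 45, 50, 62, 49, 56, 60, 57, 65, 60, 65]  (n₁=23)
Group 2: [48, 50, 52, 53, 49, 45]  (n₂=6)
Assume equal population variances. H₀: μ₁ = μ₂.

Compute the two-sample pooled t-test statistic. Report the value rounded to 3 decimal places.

x̄₁=53.087, s₁=7.280, n₁=23
x̄₂=49.500, s₂=2.881, n₂=6
s_p² = [22·7.280² + 5·2.881²]/27 = 44.7158
SE = √(s_p²·(1/23+1/6)) = 3.0654
t = (53.087−49.500)/3.0654 = 1.1701
df = 27

test statistic = 1.170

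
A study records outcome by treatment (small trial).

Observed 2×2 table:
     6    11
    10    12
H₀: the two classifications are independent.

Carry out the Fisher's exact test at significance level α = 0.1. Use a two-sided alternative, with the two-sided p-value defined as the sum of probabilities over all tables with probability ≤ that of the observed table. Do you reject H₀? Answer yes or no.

reject H₀: no

Margins: r₁=17, r₂=22, c₁=16, c₂=23, n=39
p_obs = C(17,6)·C(22,10)/C(39,16); sum pmf over tables with pmf ≤ p_obs
p-value (two-sided) = 0.74348
At α=0.1: p ≥ α → fail to reject H₀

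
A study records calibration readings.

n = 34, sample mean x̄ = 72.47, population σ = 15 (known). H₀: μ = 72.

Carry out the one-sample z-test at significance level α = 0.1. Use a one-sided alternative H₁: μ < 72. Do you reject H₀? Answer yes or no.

SE = σ/√n = 15/√34 = 2.5725
z = (x̄−μ₀)/SE = (72.47−72)/2.5725 = 0.1827
p-value (one-sided, H₁ less) = 0.57248
At α=0.1: p ≥ α → fail to reject H₀

reject H₀: no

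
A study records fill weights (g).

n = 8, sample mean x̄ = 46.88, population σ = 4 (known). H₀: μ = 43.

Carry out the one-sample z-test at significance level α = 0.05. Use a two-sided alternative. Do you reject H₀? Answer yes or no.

SE = σ/√n = 4/√8 = 1.4142
z = (x̄−μ₀)/SE = (46.88−43)/1.4142 = 2.7436
p-value (two-sided) = 0.00608
At α=0.05: p < α → reject H₀

reject H₀: yes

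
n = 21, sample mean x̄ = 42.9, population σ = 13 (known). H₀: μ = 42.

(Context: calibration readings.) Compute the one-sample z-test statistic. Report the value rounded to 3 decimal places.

test statistic = 0.317

SE = σ/√n = 13/√21 = 2.8368
z = (x̄−μ₀)/SE = (42.9−42)/2.8368 = 0.3173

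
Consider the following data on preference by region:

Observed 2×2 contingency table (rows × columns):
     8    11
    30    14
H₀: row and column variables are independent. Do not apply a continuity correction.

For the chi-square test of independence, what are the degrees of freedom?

df = (r−1)(c−1) = (2−1)·(2−1) = 1

degrees of freedom = 1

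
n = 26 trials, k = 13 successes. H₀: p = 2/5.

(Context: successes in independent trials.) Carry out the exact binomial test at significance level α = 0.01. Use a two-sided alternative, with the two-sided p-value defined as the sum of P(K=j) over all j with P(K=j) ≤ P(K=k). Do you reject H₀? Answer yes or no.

reject H₀: no

Exact binomial: n=26, k=13, p₀=2/5=0.4000
P(X=j) = C(n,j)·p₀^j·(1−p₀)^(n−j); p = Σ P(X=j) over j with P(X=j) ≤ P(X=13)
p-value (two-sided) = 0.32090
At α=0.01: p ≥ α → fail to reject H₀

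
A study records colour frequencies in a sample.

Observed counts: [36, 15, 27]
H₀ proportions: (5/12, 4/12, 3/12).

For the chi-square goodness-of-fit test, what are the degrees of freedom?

df = k − 1 = 3 − 1 = 2

degrees of freedom = 2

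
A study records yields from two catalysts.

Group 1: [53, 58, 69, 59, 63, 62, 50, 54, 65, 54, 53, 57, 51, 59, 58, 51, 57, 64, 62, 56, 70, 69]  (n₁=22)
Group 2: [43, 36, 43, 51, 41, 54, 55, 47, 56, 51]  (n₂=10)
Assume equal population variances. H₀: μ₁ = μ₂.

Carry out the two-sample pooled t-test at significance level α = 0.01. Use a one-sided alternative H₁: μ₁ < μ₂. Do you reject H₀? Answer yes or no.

reject H₀: no

x̄₁=58.818, s₁=6.037, n₁=22
x̄₂=47.700, s₂=6.750, n₂=10
s_p² = [21·6.037² + 9·6.750²]/30 = 39.1791
SE = √(s_p²·(1/22+1/10)) = 2.3872
t = (58.818−47.700)/2.3872 = 4.6574
df = 30
p-value (one-sided, H₁ less) = 0.99997
At α=0.01: p ≥ α → fail to reject H₀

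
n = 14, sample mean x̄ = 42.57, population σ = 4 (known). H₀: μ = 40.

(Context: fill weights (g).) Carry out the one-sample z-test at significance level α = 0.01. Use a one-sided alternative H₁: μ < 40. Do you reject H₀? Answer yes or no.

reject H₀: no

SE = σ/√n = 4/√14 = 1.0690
z = (x̄−μ₀)/SE = (42.57−40)/1.0690 = 2.4040
p-value (one-sided, H₁ less) = 0.99189
At α=0.01: p ≥ α → fail to reject H₀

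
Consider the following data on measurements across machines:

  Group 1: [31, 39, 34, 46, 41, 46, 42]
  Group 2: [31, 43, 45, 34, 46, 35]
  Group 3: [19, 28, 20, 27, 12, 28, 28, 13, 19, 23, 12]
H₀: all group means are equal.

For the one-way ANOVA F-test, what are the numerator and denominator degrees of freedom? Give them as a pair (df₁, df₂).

k = 3 groups, N = 24 total
df = (k−1, N−k) = (3−1, 24−3) = (2, 21)

degrees of freedom = [2, 21]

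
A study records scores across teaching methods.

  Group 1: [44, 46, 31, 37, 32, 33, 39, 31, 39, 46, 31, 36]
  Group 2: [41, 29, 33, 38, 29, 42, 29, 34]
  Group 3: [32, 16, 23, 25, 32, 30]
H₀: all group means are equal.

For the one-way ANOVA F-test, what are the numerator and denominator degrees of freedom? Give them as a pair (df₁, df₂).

k = 3 groups, N = 26 total
df = (k−1, N−k) = (3−1, 26−3) = (2, 23)

degrees of freedom = [2, 23]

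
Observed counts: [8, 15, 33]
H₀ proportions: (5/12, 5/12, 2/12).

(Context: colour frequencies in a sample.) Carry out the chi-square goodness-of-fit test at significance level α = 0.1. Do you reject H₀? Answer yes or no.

reject H₀: yes

n = 56; E_i = n·p_i = [23.33, 23.33, 9.33]
χ² = (8−23.33)²/23.33 + (15−23.33)²/23.33 + (33−9.33)²/9.33 = 73.0643
df = 2
p-value (upper-tail) = 0.00000
At α=0.1: p < α → reject H₀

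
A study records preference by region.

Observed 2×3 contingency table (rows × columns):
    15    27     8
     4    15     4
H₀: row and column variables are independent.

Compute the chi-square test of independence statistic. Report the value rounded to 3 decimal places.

Row totals [50, 23], col totals [19, 42, 12], n=73
χ² = (15−13.01)²/13.01 + (27−28.77)²/28.77 + (8−8.22)²/8.22 + (4−5.99)²/5.99 + (15−13.23)²/13.23 + (4−3.78)²/3.78 = 1.3253
df = 2

test statistic = 1.325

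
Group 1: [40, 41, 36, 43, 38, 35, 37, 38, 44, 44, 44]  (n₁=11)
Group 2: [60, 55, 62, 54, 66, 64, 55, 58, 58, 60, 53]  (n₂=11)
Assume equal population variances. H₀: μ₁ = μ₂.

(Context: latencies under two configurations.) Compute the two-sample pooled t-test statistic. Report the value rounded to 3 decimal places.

test statistic = -11.389

x̄₁=40.000, s₁=3.406, n₁=11
x̄₂=58.636, s₂=4.225, n₂=11
s_p² = [10·3.406² + 10·4.225²]/20 = 14.7273
SE = √(s_p²·(1/11+1/11)) = 1.6364
t = (40.000−58.636)/1.6364 = -11.3889
df = 20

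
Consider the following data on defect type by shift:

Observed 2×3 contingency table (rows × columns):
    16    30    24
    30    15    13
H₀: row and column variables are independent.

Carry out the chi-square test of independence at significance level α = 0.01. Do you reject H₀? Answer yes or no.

reject H₀: yes

Row totals [70, 58], col totals [46, 45, 37], n=128
χ² = (16−25.16)²/25.16 + (30−24.61)²/24.61 + (24−20.23)²/20.23 + (30−20.84)²/20.84 + (15−20.39)²/20.39 + (13−16.77)²/16.77 = 11.5073
df = 2
p-value (upper-tail) = 0.00317
At α=0.01: p < α → reject H₀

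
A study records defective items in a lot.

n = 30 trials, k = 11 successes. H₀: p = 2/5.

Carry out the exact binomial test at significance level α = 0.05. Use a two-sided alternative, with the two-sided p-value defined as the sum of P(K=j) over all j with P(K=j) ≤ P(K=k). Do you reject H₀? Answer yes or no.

Exact binomial: n=30, k=11, p₀=2/5=0.4000
P(X=j) = C(n,j)·p₀^j·(1−p₀)^(n−j); p = Σ P(X=j) over j with P(X=j) ≤ P(X=11)
p-value (two-sided) = 0.85262
At α=0.05: p ≥ α → fail to reject H₀

reject H₀: no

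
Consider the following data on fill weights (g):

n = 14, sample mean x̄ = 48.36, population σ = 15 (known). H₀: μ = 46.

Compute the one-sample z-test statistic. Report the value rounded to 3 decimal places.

test statistic = 0.589

SE = σ/√n = 15/√14 = 4.0089
z = (x̄−μ₀)/SE = (48.36−46)/4.0089 = 0.5887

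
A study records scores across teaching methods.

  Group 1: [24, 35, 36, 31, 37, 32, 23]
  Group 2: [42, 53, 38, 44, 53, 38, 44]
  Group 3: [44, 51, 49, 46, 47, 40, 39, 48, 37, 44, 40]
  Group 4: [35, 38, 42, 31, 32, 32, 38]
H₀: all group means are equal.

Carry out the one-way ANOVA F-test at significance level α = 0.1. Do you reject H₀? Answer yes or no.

Group means [31.14, 44.57, 44.09, 35.43], grand mean 39.469
SSB = Σnᵢ(x̄ᵢ−x̄)² = 1016.774; SSW = ΣΣ(x−x̄ᵢ)² = 735.195
MSB = 1016.774/3 = 338.9246; MSW = 735.195/28 = 26.2570
F = MSB/MSW = 12.9080
df = (3, 28)
p-value (upper-tail) = 0.00002
At α=0.1: p < α → reject H₀

reject H₀: yes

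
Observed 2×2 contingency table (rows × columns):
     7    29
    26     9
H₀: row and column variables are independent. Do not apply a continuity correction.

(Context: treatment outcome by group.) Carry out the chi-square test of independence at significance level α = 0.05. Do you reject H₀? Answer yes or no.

Row totals [36, 35], col totals [33, 38], n=71
χ² = (7−16.73)²/16.73 + (29−19.27)²/19.27 + (26−16.27)²/16.27 + (9−18.73)²/18.73 = 21.4559
df = 1
p-value (upper-tail) = 0.00000
At α=0.05: p < α → reject H₀

reject H₀: yes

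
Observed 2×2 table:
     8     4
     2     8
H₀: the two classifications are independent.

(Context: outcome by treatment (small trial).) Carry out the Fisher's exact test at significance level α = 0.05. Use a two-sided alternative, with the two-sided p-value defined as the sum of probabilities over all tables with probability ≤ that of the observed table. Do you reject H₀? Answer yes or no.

Margins: r₁=12, r₂=10, c₁=10, c₂=12, n=22
p_obs = C(12,8)·C(10,2)/C(22,10); sum pmf over tables with pmf ≤ p_obs
p-value (two-sided) = 0.04273
At α=0.05: p < α → reject H₀

reject H₀: yes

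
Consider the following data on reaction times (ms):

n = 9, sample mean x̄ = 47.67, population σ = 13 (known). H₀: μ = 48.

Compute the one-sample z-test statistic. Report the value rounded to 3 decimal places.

SE = σ/√n = 13/√9 = 4.3333
z = (x̄−μ₀)/SE = (47.67−48)/4.3333 = -0.0762

test statistic = -0.076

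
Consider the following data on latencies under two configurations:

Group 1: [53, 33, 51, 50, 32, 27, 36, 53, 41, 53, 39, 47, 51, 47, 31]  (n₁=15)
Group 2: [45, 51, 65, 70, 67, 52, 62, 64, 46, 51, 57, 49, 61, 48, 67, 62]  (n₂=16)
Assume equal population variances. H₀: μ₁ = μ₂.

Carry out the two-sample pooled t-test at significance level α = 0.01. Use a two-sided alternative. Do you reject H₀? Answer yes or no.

reject H₀: yes

x̄₁=42.933, s₁=9.254, n₁=15
x̄₂=57.312, s₂=8.380, n₂=16
s_p² = [14·9.254² + 15·8.380²]/29 = 77.6680
SE = √(s_p²·(1/15+1/16)) = 3.1674
t = (42.933−57.312)/3.1674 = -4.5398
df = 29
p-value (two-sided) = 0.00009
At α=0.01: p < α → reject H₀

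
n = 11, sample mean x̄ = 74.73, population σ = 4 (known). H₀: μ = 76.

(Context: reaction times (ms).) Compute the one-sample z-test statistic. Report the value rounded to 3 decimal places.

SE = σ/√n = 4/√11 = 1.2060
z = (x̄−μ₀)/SE = (74.73−76)/1.2060 = -1.0530

test statistic = -1.053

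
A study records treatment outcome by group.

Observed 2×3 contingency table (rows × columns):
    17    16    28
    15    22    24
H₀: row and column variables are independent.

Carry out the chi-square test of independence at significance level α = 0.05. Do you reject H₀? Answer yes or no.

reject H₀: no

Row totals [61, 61], col totals [32, 38, 52], n=122
χ² = (17−16.00)²/16.00 + (16−19.00)²/19.00 + (28−26.00)²/26.00 + (15−16.00)²/16.00 + (22−19.00)²/19.00 + (24−26.00)²/26.00 = 1.3801
df = 2
p-value (upper-tail) = 0.50156
At α=0.05: p ≥ α → fail to reject H₀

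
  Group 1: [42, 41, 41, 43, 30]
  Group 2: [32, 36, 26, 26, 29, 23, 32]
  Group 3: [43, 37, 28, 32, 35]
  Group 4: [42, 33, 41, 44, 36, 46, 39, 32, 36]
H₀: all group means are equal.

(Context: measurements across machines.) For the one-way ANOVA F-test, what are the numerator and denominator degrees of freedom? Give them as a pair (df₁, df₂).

degrees of freedom = [3, 22]

k = 4 groups, N = 26 total
df = (k−1, N−k) = (4−1, 26−4) = (3, 22)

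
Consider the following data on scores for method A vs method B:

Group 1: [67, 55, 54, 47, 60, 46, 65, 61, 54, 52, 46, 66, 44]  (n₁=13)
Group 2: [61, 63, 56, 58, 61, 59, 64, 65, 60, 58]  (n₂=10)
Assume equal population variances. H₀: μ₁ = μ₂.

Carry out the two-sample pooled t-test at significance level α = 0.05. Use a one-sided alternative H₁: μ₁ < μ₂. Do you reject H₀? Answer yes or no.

reject H₀: yes

x̄₁=55.154, s₁=8.081, n₁=13
x̄₂=60.500, s₂=2.877, n₂=10
s_p² = [12·8.081² + 9·2.877²]/21 = 40.8663
SE = √(s_p²·(1/13+1/10)) = 2.6889
t = (55.154−60.500)/2.6889 = -1.9882
df = 21
p-value (one-sided, H₁ less) = 0.02999
At α=0.05: p < α → reject H₀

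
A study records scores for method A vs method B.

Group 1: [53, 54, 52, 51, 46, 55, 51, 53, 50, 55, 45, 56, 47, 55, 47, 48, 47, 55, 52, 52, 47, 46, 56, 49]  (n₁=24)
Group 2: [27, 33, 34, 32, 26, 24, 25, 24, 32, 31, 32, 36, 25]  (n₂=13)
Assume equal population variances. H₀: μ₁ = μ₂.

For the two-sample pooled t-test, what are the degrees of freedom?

degrees of freedom = 35

df = n₁ + n₂ − 2 = 24 + 13 − 2 = 35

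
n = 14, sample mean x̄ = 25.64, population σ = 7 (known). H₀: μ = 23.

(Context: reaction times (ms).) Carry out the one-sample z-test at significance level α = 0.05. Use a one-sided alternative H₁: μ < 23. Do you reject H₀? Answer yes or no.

reject H₀: no

SE = σ/√n = 7/√14 = 1.8708
z = (x̄−μ₀)/SE = (25.64−23)/1.8708 = 1.4111
p-value (one-sided, H₁ less) = 0.92090
At α=0.05: p ≥ α → fail to reject H₀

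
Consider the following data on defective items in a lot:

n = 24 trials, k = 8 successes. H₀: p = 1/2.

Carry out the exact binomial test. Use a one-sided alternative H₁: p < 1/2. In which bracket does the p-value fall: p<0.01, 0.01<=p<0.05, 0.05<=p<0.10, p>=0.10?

Exact binomial: n=24, k=8, p₀=1/2=0.5000
P(X≤8) from Σ C(n,i)·p₀^i·(1−p₀)^(n−i)
p-value (one-sided, H₁ less) = 0.07579
→ bracket: 0.05<=p<0.10

p-value bracket: 0.05<=p<0.10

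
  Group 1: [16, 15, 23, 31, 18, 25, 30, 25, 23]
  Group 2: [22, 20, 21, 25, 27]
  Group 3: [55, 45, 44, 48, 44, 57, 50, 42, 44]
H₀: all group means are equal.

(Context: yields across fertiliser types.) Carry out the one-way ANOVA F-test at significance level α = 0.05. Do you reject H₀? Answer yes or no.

Group means [22.89, 23.00, 47.67], grand mean 32.609
SSB = Σnᵢ(x̄ᵢ−x̄)² = 3352.589; SSW = ΣΣ(x−x̄ᵢ)² = 518.889
MSB = 3352.589/2 = 1676.2947; MSW = 518.889/20 = 25.9444
F = MSB/MSW = 64.6109
df = (2, 20)
p-value (upper-tail) = 0.00000
At α=0.05: p < α → reject H₀

reject H₀: yes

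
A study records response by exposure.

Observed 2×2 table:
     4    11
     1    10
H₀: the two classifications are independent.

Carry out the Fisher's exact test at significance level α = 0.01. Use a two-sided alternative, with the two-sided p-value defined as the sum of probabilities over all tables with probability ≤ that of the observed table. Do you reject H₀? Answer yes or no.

reject H₀: no

Margins: r₁=15, r₂=11, c₁=5, c₂=21, n=26
p_obs = C(15,4)·C(11,1)/C(26,5); sum pmf over tables with pmf ≤ p_obs
p-value (two-sided) = 0.35619
At α=0.01: p ≥ α → fail to reject H₀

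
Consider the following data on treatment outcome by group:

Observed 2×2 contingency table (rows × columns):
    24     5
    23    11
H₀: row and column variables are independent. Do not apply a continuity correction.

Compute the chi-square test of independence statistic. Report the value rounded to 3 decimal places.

Row totals [29, 34], col totals [47, 16], n=63
χ² = (24−21.63)²/21.63 + (5−7.37)²/7.37 + (23−25.37)²/25.37 + (11−8.63)²/8.63 = 1.8863
df = 1

test statistic = 1.886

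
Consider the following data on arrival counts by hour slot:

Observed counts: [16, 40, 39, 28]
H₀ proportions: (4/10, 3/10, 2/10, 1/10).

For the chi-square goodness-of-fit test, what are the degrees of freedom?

degrees of freedom = 3

df = k − 1 = 4 − 1 = 3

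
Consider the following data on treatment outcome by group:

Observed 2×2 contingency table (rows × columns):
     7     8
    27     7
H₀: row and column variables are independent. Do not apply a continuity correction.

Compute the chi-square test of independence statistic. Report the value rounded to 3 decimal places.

test statistic = 5.254

Row totals [15, 34], col totals [34, 15], n=49
χ² = (7−10.41)²/10.41 + (8−4.59)²/4.59 + (27−23.59)²/23.59 + (7−10.41)²/10.41 = 5.2540
df = 1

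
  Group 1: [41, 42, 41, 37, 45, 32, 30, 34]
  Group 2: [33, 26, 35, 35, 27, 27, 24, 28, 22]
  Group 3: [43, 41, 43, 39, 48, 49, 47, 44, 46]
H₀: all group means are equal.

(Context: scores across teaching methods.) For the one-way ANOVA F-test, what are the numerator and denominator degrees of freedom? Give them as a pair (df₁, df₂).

k = 3 groups, N = 26 total
df = (k−1, N−k) = (3−1, 26−3) = (2, 23)

degrees of freedom = [2, 23]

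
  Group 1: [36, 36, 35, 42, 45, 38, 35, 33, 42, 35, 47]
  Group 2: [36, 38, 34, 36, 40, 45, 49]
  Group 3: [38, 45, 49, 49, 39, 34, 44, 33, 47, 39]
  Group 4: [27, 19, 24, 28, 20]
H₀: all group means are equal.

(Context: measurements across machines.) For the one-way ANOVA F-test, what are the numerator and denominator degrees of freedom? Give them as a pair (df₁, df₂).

k = 4 groups, N = 33 total
df = (k−1, N−k) = (4−1, 33−4) = (3, 29)

degrees of freedom = [3, 29]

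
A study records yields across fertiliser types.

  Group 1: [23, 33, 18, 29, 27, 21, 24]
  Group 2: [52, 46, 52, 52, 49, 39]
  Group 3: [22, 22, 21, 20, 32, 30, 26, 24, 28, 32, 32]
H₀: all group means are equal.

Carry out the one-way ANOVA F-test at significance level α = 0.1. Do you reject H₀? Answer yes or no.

reject H₀: yes

Group means [25.00, 48.33, 26.27], grand mean 31.417
SSB = Σnᵢ(x̄ᵢ−x̄)² = 2296.318; SSW = ΣΣ(x−x̄ᵢ)² = 511.515
MSB = 2296.318/2 = 1148.1591; MSW = 511.515/21 = 24.3579
F = MSB/MSW = 47.1371
df = (2, 21)
p-value (upper-tail) = 0.00000
At α=0.1: p < α → reject H₀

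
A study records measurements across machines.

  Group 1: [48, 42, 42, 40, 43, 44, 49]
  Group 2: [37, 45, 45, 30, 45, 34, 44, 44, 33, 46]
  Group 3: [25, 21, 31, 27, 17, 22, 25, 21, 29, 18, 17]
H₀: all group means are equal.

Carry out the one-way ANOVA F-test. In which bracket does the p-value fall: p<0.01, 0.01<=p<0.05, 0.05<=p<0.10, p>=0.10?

Group means [44.00, 40.30, 23.00], grand mean 34.429
SSB = Σnᵢ(x̄ᵢ−x̄)² = 2422.757; SSW = ΣΣ(x−x̄ᵢ)² = 632.100
MSB = 2422.757/2 = 1211.3786; MSW = 632.100/25 = 25.2840
F = MSB/MSW = 47.9109
df = (2, 25)
p-value (upper-tail) = 0.00000
→ bracket: p<0.01

p-value bracket: p<0.01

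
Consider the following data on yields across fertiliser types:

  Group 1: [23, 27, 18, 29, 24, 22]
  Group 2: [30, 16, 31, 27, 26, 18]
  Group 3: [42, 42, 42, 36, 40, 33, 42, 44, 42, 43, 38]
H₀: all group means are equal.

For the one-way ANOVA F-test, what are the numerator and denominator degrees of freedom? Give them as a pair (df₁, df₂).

k = 3 groups, N = 23 total
df = (k−1, N−k) = (3−1, 23−3) = (2, 20)

degrees of freedom = [2, 20]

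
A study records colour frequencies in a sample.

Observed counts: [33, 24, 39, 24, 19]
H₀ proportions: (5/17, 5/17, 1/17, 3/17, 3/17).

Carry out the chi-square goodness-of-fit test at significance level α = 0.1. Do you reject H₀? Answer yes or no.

reject H₀: yes

n = 139; E_i = n·p_i = [40.88, 40.88, 8.18, 24.53, 24.53]
χ² = (33−40.88)²/40.88 + (24−40.88)²/40.88 + (39−8.18)²/8.18 + (24−24.53)²/24.53 + (19−24.53)²/24.53 = 125.9472
df = 4
p-value (upper-tail) = 0.00000
At α=0.1: p < α → reject H₀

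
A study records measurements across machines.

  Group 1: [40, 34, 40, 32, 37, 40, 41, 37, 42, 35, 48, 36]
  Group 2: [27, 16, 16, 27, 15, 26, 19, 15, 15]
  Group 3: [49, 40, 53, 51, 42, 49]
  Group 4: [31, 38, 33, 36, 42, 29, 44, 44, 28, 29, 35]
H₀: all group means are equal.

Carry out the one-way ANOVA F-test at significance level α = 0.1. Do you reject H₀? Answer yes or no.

reject H₀: yes

Group means [38.50, 19.56, 47.33, 35.36], grand mean 34.500
SSB = Σnᵢ(x̄ᵢ−x̄)² = 3198.399; SSW = ΣΣ(x−x̄ᵢ)² = 935.101
MSB = 3198.399/3 = 1066.1330; MSW = 935.101/34 = 27.5030
F = MSB/MSW = 38.7643
df = (3, 34)
p-value (upper-tail) = 0.00000
At α=0.1: p < α → reject H₀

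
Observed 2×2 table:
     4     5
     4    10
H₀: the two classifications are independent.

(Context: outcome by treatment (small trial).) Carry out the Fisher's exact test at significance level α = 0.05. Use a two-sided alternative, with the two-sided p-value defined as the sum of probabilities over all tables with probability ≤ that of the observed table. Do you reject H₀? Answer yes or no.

reject H₀: no

Margins: r₁=9, r₂=14, c₁=8, c₂=15, n=23
p_obs = C(9,4)·C(14,4)/C(23,8); sum pmf over tables with pmf ≤ p_obs
p-value (two-sided) = 0.65702
At α=0.05: p ≥ α → fail to reject H₀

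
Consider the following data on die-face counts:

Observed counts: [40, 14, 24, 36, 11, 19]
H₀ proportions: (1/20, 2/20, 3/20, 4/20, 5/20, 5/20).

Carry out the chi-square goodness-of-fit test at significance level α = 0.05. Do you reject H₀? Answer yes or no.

reject H₀: yes

n = 144; E_i = n·p_i = [7.20, 14.40, 21.60, 28.80, 36.00, 36.00]
χ² = (40−7.20)²/7.20 + (14−14.40)²/14.40 + (24−21.60)²/21.60 + (36−28.80)²/28.80 + (11−36.00)²/36.00 + (19−36.00)²/36.00 = 176.8889
df = 5
p-value (upper-tail) = 0.00000
At α=0.05: p < α → reject H₀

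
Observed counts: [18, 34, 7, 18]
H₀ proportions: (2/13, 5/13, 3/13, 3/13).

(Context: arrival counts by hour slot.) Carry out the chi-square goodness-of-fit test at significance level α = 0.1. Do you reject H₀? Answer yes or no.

reject H₀: yes

n = 77; E_i = n·p_i = [11.85, 29.62, 17.77, 17.77]
χ² = (18−11.85)²/11.85 + (34−29.62)²/29.62 + (7−17.77)²/17.77 + (18−17.77)²/17.77 = 10.3758
df = 3
p-value (upper-tail) = 0.01563
At α=0.1: p < α → reject H₀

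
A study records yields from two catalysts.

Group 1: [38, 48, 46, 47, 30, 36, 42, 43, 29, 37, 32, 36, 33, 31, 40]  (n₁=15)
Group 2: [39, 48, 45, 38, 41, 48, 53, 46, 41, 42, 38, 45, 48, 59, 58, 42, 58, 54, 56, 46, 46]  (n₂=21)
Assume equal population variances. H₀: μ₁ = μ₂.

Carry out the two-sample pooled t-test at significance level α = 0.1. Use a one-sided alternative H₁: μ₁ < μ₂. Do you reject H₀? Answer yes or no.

reject H₀: yes

x̄₁=37.867, s₁=6.289, n₁=15
x̄₂=47.190, s₂=6.757, n₂=21
s_p² = [14·6.289² + 20·6.757²]/34 = 43.1462
SE = √(s_p²·(1/15+1/21)) = 2.2206
t = (37.867−47.190)/2.2206 = -4.1988
df = 34
p-value (one-sided, H₁ less) = 0.00009
At α=0.1: p < α → reject H₀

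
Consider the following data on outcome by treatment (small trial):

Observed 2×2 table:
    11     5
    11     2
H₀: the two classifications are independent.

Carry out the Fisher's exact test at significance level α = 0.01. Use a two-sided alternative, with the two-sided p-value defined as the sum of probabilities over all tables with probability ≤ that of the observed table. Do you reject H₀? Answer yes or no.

Margins: r₁=16, r₂=13, c₁=22, c₂=7, n=29
p_obs = C(16,11)·C(13,11)/C(29,22); sum pmf over tables with pmf ≤ p_obs
p-value (two-sided) = 0.40996
At α=0.01: p ≥ α → fail to reject H₀

reject H₀: no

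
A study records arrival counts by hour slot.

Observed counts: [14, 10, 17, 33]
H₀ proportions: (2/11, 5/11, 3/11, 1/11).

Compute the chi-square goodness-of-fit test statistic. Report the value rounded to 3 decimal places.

test statistic = 119.739

n = 74; E_i = n·p_i = [13.45, 33.64, 20.18, 6.73]
χ² = (14−13.45)²/13.45 + (10−33.64)²/33.64 + (17−20.18)²/20.18 + (33−6.73)²/6.73 = 119.7387
df = 3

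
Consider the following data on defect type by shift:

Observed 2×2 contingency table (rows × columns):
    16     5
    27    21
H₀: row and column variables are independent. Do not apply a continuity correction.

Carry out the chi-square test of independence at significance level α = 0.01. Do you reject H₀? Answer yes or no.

reject H₀: no

Row totals [21, 48], col totals [43, 26], n=69
χ² = (16−13.09)²/13.09 + (5−7.91)²/7.91 + (27−29.91)²/29.91 + (21−18.09)²/18.09 = 2.4737
df = 1
p-value (upper-tail) = 0.11577
At α=0.01: p ≥ α → fail to reject H₀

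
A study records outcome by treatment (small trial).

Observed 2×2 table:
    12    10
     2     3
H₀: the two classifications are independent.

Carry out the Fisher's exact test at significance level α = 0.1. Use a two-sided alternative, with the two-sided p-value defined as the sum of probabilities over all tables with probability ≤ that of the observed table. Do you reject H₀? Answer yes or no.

Margins: r₁=22, r₂=5, c₁=14, c₂=13, n=27
p_obs = C(22,12)·C(5,2)/C(27,14); sum pmf over tables with pmf ≤ p_obs
p-value (two-sided) = 0.64831
At α=0.1: p ≥ α → fail to reject H₀

reject H₀: no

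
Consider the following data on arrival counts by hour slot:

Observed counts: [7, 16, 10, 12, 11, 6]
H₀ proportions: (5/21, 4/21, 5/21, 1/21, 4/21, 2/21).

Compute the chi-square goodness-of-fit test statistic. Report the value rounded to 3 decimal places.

test statistic = 34.888

n = 62; E_i = n·p_i = [14.76, 11.81, 14.76, 2.95, 11.81, 5.90]
χ² = (7−14.76)²/14.76 + (16−11.81)²/11.81 + (10−14.76)²/14.76 + (12−2.95)²/2.95 + (11−11.81)²/11.81 + (6−5.90)²/5.90 = 34.8879
df = 5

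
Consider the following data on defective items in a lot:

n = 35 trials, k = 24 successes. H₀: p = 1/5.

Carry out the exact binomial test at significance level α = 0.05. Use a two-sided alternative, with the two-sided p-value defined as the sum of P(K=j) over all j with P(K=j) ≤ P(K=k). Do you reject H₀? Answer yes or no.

Exact binomial: n=35, k=24, p₀=1/5=0.2000
P(X=j) = C(n,j)·p₀^j·(1−p₀)^(n−j); p = Σ P(X=j) over j with P(X=j) ≤ P(X=24)
p-value (two-sided) = 0.00000
At α=0.05: p < α → reject H₀

reject H₀: yes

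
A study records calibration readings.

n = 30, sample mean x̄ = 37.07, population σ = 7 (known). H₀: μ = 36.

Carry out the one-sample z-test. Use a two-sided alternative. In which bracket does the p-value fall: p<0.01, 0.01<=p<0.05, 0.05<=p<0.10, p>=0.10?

p-value bracket: p>=0.10

SE = σ/√n = 7/√30 = 1.2780
z = (x̄−μ₀)/SE = (37.07−36)/1.2780 = 0.8372
p-value (two-sided) = 0.40246
→ bracket: p>=0.10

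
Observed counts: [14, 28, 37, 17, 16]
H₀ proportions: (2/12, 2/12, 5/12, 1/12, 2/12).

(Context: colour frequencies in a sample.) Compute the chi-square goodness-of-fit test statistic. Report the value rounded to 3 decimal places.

test statistic = 14.514

n = 112; E_i = n·p_i = [18.67, 18.67, 46.67, 9.33, 18.67]
χ² = (14−18.67)²/18.67 + (28−18.67)²/18.67 + (37−46.67)²/46.67 + (17−9.33)²/9.33 + (16−18.67)²/18.67 = 14.5143
df = 4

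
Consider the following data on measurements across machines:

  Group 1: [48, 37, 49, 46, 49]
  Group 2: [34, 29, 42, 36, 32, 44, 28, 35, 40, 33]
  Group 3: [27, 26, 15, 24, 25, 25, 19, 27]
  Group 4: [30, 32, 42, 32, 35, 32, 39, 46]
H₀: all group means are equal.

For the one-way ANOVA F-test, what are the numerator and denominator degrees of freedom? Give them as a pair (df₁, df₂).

k = 4 groups, N = 31 total
df = (k−1, N−k) = (4−1, 31−4) = (3, 27)

degrees of freedom = [3, 27]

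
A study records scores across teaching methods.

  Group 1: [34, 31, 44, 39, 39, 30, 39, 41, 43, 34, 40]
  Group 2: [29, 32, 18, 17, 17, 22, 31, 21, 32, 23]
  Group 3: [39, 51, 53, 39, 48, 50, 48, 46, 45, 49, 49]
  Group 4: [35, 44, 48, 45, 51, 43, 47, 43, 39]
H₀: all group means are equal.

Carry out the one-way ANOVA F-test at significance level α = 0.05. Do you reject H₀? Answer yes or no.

reject H₀: yes

Group means [37.64, 24.20, 47.00, 43.89], grand mean 38.244
SSB = Σnᵢ(x̄ᵢ−x̄)² = 3106.527; SSW = ΣΣ(x−x̄ᵢ)² = 957.034
MSB = 3106.527/3 = 1035.5089; MSW = 957.034/37 = 25.8658
F = MSB/MSW = 40.0339
df = (3, 37)
p-value (upper-tail) = 0.00000
At α=0.05: p < α → reject H₀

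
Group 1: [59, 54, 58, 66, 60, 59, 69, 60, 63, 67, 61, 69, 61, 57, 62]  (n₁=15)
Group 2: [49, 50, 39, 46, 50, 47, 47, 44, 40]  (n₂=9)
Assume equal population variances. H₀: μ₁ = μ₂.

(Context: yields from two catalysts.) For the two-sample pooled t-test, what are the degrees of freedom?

df = n₁ + n₂ − 2 = 15 + 9 − 2 = 22

degrees of freedom = 22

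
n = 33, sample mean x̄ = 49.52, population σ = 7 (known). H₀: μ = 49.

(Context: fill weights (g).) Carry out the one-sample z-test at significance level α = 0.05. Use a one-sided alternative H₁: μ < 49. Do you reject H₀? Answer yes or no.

SE = σ/√n = 7/√33 = 1.2185
z = (x̄−μ₀)/SE = (49.52−49)/1.2185 = 0.4267
p-value (one-sided, H₁ less) = 0.66522
At α=0.05: p ≥ α → fail to reject H₀

reject H₀: no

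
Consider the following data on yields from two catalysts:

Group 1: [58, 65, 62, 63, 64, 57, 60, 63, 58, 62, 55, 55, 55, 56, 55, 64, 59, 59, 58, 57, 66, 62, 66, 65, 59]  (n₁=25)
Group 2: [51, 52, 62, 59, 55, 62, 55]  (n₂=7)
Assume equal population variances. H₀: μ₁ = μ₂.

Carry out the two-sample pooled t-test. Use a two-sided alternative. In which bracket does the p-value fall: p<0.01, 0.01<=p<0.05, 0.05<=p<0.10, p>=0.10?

p-value bracket: 0.01<=p<0.05

x̄₁=60.120, s₁=3.723, n₁=25
x̄₂=56.571, s₂=4.504, n₂=7
s_p² = [24·3.723² + 6·4.504²]/30 = 15.1451
SE = √(s_p²·(1/25+1/7)) = 1.6642
t = (60.120−56.571)/1.6642 = 2.1324
df = 30
p-value (two-sided) = 0.04128
→ bracket: 0.01<=p<0.05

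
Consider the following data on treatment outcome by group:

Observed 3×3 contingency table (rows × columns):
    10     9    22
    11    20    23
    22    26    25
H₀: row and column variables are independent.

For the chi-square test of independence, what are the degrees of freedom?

degrees of freedom = 4

df = (r−1)(c−1) = (3−1)·(3−1) = 4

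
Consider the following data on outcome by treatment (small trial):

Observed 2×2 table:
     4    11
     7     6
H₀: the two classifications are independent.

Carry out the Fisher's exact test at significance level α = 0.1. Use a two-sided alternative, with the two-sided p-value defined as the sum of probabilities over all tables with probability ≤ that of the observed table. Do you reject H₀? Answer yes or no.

reject H₀: no

Margins: r₁=15, r₂=13, c₁=11, c₂=17, n=28
p_obs = C(15,4)·C(13,7)/C(28,11); sum pmf over tables with pmf ≤ p_obs
p-value (two-sided) = 0.24581
At α=0.1: p ≥ α → fail to reject H₀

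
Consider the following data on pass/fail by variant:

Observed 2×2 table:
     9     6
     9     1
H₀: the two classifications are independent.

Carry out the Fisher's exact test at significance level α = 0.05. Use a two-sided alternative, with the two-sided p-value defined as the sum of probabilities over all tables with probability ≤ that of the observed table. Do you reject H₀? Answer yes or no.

reject H₀: no

Margins: r₁=15, r₂=10, c₁=18, c₂=7, n=25
p_obs = C(15,9)·C(10,9)/C(25,18); sum pmf over tables with pmf ≤ p_obs
p-value (two-sided) = 0.17935
At α=0.05: p ≥ α → fail to reject H₀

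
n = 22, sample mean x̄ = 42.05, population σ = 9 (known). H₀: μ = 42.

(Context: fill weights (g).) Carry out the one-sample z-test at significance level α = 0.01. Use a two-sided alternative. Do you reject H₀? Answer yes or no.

SE = σ/√n = 9/√22 = 1.9188
z = (x̄−μ₀)/SE = (42.05−42)/1.9188 = 0.0261
p-value (two-sided) = 0.97921
At α=0.01: p ≥ α → fail to reject H₀

reject H₀: no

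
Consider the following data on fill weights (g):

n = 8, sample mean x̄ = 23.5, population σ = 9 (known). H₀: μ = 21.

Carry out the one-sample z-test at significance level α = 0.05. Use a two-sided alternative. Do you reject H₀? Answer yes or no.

reject H₀: no

SE = σ/√n = 9/√8 = 3.1820
z = (x̄−μ₀)/SE = (23.5−21)/3.1820 = 0.7857
p-value (two-sided) = 0.43206
At α=0.05: p ≥ α → fail to reject H₀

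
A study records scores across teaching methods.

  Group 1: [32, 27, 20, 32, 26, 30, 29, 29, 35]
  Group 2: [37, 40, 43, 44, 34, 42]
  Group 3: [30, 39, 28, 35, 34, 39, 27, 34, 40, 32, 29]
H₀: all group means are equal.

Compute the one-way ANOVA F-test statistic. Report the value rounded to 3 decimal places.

Group means [28.89, 40.00, 33.36], grand mean 33.346
SSB = Σnᵢ(x̄ᵢ−x̄)² = 444.450; SSW = ΣΣ(x−x̄ᵢ)² = 435.434
MSB = 444.450/2 = 222.2251; MSW = 435.434/23 = 18.9319
F = MSB/MSW = 11.7381
df = (2, 23)

test statistic = 11.738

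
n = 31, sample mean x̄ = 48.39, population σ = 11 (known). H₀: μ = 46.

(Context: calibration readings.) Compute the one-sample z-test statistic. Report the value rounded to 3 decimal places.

test statistic = 1.210

SE = σ/√n = 11/√31 = 1.9757
z = (x̄−μ₀)/SE = (48.39−46)/1.9757 = 1.2097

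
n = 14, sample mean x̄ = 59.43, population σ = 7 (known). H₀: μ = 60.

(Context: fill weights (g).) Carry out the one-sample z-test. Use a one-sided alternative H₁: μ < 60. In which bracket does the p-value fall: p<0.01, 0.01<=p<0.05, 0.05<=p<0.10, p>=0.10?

SE = σ/√n = 7/√14 = 1.8708
z = (x̄−μ₀)/SE = (59.43−60)/1.8708 = -0.3047
p-value (one-sided, H₁ less) = 0.38031
→ bracket: p>=0.10

p-value bracket: p>=0.10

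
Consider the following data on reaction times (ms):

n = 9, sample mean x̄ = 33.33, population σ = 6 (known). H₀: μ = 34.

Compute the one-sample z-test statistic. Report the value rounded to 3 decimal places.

test statistic = -0.335

SE = σ/√n = 6/√9 = 2.0000
z = (x̄−μ₀)/SE = (33.33−34)/2.0000 = -0.3350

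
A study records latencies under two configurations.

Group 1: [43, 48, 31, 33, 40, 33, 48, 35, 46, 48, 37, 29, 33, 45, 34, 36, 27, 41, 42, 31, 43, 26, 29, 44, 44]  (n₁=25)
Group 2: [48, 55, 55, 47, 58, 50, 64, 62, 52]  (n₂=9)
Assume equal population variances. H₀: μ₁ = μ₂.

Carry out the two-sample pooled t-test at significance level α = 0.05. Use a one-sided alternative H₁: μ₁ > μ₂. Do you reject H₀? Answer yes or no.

x̄₁=37.840, s₁=7.051, n₁=25
x̄₂=54.556, s₂=5.961, n₂=9
s_p² = [24·7.051² + 8·5.961²]/32 = 46.1744
SE = √(s_p²·(1/25+1/9)) = 2.6415
t = (37.840−54.556)/2.6415 = -6.3281
df = 32
p-value (one-sided, H₁ greater) = 1.00000
At α=0.05: p ≥ α → fail to reject H₀

reject H₀: no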